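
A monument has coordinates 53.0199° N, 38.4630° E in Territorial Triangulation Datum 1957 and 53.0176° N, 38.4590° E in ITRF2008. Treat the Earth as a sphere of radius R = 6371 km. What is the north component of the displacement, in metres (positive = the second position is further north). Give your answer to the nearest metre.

ΔN = -256 m

Δφ = 53.0176° − 53.0199° = -0.0023°; Δλ = 38.4590° − 38.4630° = -0.0040°.
1° along a meridian = πR/180 = 111195 m.
ΔN = Δφ × 111195 = -255.7 m; ΔE = Δλ × 111195 × cos(53.0199°) = -0.0040 × 111195 × 0.601538 = -267.6 m.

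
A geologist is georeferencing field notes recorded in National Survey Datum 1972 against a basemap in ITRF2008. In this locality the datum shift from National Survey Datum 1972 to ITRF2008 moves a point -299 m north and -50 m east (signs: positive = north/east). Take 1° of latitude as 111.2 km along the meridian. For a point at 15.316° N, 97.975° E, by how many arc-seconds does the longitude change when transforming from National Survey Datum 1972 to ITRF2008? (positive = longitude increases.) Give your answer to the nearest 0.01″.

At latitude 15.316°, cos φ = 0.964484.
1° of longitude at this latitude = 111.2 × cos φ = 107.25 km, so Δλ = -50.0 / 107250.6 = -0.0004662° = -1.678″.

Δλ = -1.68″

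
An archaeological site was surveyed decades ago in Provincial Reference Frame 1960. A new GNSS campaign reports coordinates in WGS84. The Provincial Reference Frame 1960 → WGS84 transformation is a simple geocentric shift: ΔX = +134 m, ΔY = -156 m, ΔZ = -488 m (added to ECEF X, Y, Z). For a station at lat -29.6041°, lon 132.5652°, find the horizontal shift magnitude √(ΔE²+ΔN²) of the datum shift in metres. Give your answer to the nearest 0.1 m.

The local east axis at (φ, λ) is (−sin λ, cos λ, 0), so ΔE = −sin(132.5652°)·134 + cos(132.5652°)·(-156) = 6.83 m.
The local north axis is (−sin φ cos λ, −sin φ sin λ, cos φ), giving ΔN = -44.777 − 56.759 − 424.296 = -525.83 m.
Horizontal magnitude = √(ΔE² + ΔN²) = √(6.83² + (-525.83)²) = 525.88 m.

525.9 m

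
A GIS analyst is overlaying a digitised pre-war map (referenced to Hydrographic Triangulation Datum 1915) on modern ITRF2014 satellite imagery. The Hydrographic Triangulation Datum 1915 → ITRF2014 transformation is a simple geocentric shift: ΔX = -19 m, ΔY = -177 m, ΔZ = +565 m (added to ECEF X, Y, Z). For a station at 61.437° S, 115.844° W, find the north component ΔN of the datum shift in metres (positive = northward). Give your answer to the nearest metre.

ΔN = 417 m

The local north axis is (−sin φ cos λ, −sin φ sin λ, cos φ), giving ΔN = 7.274 + 139.909 + 270.141 = 417.32 m.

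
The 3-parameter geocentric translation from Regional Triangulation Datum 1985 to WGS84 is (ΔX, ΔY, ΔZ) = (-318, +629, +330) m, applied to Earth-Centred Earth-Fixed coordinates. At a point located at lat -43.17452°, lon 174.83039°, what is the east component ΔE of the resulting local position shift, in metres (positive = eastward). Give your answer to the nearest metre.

ΔE = -598 m

The local east axis at (φ, λ) is (−sin λ, cos λ, 0), so ΔE = −sin(174.83039°)·(-318) + cos(174.83039°)·629 = -597.79 m.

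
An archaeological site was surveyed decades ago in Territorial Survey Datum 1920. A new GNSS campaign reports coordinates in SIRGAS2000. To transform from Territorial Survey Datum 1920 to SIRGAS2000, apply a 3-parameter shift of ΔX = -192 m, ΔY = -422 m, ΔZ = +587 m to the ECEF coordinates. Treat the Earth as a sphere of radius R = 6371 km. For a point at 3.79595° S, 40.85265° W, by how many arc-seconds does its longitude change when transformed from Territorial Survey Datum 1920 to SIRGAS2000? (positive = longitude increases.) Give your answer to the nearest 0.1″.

sin φ = -0.066203, cos φ = 0.997806, sin λ = -0.654116, cos λ = 0.756394.
East component: ΔE = −sin λ·ΔX + cos λ·ΔY = −(-0.654116)(-192) + (0.756394)(-422) = -444.79 m.
1° of latitude spans πR/180 = 111195 m; at latitude φ, 1° of longitude spans that × cos φ = 110951.0 m, so Δλ = -444.79 / 110951.0 × 3600 = -14.432″.

Δλ = -14.4″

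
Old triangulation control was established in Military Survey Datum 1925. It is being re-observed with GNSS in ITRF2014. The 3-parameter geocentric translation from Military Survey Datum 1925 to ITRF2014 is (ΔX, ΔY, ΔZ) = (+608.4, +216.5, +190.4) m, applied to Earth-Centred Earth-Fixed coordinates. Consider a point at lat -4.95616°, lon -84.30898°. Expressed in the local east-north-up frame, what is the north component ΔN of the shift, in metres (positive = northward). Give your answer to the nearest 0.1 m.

ΔN = 176.3 m

At φ = -4.95616°, λ = -84.30898°: sin φ = -0.086393, cos φ = 0.996261, sin λ = -0.995071, cos λ = 0.099164.
ΔN = −sin φ cos λ·ΔX − sin φ sin λ·ΔY + cos φ·ΔZ = −(-0.086393)(0.099164)(608.4) − (-0.086393)(-0.995071)(216.5) + (0.996261)(190.4) = 176.29 m.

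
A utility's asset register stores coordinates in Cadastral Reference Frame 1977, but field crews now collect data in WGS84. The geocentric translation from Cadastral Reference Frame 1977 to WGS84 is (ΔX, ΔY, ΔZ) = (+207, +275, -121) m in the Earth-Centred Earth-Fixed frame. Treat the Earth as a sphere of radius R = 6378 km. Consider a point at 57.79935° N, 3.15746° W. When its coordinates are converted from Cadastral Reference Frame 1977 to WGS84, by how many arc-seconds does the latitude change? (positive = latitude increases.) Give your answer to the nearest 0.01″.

Δφ = -7.33″

sin φ = 0.846187, cos φ = 0.532886, sin λ = -0.055080, cos λ = 0.998482.
North component: ΔN = −sin φ cos λ·ΔX − sin φ sin λ·ΔY + cos φ·ΔZ = −(0.846187)(0.998482)(207) − (0.846187)(-0.055080)(275) + (0.532886)(-121) = -226.56 m.
1° of latitude spans πR/180 = 111317 m, so Δφ = -226.56 / 111317 × 3600 = -7.327″.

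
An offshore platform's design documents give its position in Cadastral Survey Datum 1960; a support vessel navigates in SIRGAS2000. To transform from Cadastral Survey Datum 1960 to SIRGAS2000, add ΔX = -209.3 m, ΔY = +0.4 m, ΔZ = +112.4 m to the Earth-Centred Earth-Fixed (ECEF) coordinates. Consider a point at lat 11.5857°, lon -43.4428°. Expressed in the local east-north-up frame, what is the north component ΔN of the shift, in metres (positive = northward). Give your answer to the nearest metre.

ΔN = 141 m

At φ = 11.5857°, λ = -43.4428°: sin φ = 0.200833, cos φ = 0.979625, sin λ = -0.687630, cos λ = 0.726061.
ΔN = −sin φ cos λ·ΔX − sin φ sin λ·ΔY + cos φ·ΔZ = −(0.200833)(0.726061)(-209.3) − (0.200833)(-0.687630)(0.4) + (0.979625)(112.4) = 140.68 m.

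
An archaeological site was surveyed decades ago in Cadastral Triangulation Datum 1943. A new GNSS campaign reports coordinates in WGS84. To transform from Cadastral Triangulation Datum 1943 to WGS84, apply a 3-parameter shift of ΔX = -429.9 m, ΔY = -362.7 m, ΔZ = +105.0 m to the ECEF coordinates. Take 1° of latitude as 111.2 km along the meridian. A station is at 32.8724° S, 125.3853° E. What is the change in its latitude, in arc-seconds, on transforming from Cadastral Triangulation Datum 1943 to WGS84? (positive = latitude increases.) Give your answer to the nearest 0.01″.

sin φ = -0.542770, cos φ = 0.839881, sin λ = 0.815276, cos λ = -0.579072.
North component: ΔN = −sin φ cos λ·ΔX − sin φ sin λ·ΔY + cos φ·ΔZ = −(-0.542770)(-0.579072)(-429.9) − (-0.542770)(0.815276)(-362.7) + (0.839881)(105.0) = 62.81 m.
1° of latitude spans 111200 m, so Δφ = 62.81 / 111200 × 3600 = 2.033″.

Δφ = 2.03″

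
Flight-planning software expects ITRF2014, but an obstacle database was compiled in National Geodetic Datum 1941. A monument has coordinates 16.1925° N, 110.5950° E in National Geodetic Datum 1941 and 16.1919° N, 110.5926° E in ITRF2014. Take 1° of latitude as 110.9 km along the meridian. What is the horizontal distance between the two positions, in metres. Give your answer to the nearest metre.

264 m

Δφ = 16.1919° − 16.1925° = -0.0006°; Δλ = 110.5926° − 110.5950° = -0.0024°.
ΔN = Δφ × 110900 = -66.5 m; ΔE = Δλ × 110900 × cos(16.1925°) = -0.0024 × 110900 × 0.960330 = -255.6 m.
Distance = √(ΔE² + ΔN²) = √((-255.6)² + (-66.5)²) = 264.1 m.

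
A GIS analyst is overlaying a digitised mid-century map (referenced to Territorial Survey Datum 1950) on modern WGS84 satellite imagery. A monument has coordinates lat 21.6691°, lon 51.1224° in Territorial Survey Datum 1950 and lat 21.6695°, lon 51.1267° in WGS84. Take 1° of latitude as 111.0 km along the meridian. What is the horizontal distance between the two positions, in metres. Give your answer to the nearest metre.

Δφ = 21.6695° − 21.6691° = +0.0004°; Δλ = 51.1267° − 51.1224° = +0.0043°.
ΔN = Δφ × 111000 = 44.4 m; ΔE = Δλ × 111000 × cos(21.6691°) = +0.0043 × 111000 × 0.929332 = 443.6 m.
Distance = √(ΔE² + ΔN²) = √(443.6² + 44.4²) = 445.8 m.

446 m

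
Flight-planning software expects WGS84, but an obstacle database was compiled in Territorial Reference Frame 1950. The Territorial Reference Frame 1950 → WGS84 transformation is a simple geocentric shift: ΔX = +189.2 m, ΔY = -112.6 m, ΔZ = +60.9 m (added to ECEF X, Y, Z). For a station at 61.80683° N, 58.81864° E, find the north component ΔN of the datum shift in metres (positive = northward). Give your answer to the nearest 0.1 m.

At φ = 61.80683°, λ = 58.81864°: sin φ = 0.881360, cos φ = 0.472446, sin λ = 0.855533, cos λ = 0.517749.
ΔN = −sin φ cos λ·ΔX − sin φ sin λ·ΔY + cos φ·ΔZ = −(0.881360)(0.517749)(189.2) − (0.881360)(0.855533)(-112.6) + (0.472446)(60.9) = 27.34 m.

ΔN = 27.3 m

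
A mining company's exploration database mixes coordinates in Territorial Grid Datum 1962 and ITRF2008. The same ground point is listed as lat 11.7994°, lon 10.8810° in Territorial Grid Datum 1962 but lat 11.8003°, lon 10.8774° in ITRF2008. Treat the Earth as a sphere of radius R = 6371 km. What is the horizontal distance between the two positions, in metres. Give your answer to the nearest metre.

404 m

Δφ = 11.8003° − 11.7994° = +0.0009°; Δλ = 10.8774° − 10.8810° = -0.0036°.
1° along a meridian = πR/180 = 111195 m.
ΔN = Δφ × 111195 = 100.1 m; ΔE = Δλ × 111195 × cos(11.7994°) = -0.0036 × 111195 × 0.978870 = -391.8 m.
Distance = √(ΔE² + ΔN²) = √((-391.8)² + 100.1²) = 404.4 m.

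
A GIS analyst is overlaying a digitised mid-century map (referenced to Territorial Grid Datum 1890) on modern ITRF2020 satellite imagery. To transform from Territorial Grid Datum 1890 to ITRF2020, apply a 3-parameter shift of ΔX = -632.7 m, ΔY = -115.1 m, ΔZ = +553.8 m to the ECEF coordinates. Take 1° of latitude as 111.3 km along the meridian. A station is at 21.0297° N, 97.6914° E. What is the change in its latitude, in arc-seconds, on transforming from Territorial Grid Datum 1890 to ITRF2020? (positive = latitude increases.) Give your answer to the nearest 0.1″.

Δφ = 17.1″

sin φ = 0.358852, cos φ = 0.933395, sin λ = 0.991003, cos λ = -0.133837.
North component: ΔN = −sin φ cos λ·ΔX − sin φ sin λ·ΔY + cos φ·ΔZ = −(0.358852)(-0.133837)(-632.7) − (0.358852)(0.991003)(-115.1) + (0.933395)(553.8) = 527.46 m.
1° of latitude spans 111300 m, so Δφ = 527.46 / 111300 × 3600 = 17.061″.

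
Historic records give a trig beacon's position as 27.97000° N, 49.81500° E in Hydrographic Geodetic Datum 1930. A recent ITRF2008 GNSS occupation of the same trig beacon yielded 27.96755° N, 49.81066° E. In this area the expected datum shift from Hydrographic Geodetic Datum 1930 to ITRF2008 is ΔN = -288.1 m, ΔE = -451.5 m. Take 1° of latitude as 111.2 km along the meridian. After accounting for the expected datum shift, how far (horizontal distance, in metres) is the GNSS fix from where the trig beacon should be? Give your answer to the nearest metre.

Observed coordinate differences: Δφ = -0.00245°, Δλ = -0.00434°.
Converting to metres (1° lat = 111200 m, cos φ = 0.883193): observed ΔN = -272.4 m, observed ΔE = -426.2 m.
Subtracting the expected shift leaves a residual of -272.4 − (-288.1) = 15.7 m north and -426.2 − (-451.5) = 25.3 m east.
Residual distance = √(15.7² + 25.3²) = 29.7 m.

30 m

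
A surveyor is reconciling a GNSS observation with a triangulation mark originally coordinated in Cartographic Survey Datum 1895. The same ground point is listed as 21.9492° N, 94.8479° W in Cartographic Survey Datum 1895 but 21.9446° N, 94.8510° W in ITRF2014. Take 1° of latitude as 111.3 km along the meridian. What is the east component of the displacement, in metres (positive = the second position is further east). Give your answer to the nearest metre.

ΔE = -320 m

Δφ = 21.9446° − 21.9492° = -0.0046°; Δλ = -94.8510° − -94.8479° = -0.0031°.
ΔN = Δφ × 111300 = -512.0 m; ΔE = Δλ × 111300 × cos(21.9492°) = -0.0031 × 111300 × 0.927516 = -320.0 m.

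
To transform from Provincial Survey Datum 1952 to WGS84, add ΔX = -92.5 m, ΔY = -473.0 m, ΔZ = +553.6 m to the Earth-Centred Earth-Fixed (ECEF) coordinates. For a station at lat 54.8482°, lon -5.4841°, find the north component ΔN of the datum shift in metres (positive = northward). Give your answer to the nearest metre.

The local north axis is (−sin φ cos λ, −sin φ sin λ, cos φ), giving ΔN = 75.285 − 36.960 + 318.732 = 357.06 m.

ΔN = 357 m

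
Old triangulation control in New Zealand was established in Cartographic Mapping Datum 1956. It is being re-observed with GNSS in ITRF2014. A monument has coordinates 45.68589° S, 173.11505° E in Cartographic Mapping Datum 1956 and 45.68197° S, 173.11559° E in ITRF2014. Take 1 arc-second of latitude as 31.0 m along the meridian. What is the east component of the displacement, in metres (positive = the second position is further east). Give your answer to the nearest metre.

ΔE = 42 m

Δφ = -45.68197° − -45.68589° = +0.00392°; Δλ = 173.11559° − 173.11505° = +0.00054°.
1° of latitude = 3600 × 31.00 = 111600 m.
ΔN = Δφ × 111600 = 437.5 m; ΔE = Δλ × 111600 × cos(-45.68589°) = +0.00054 × 111600 × 0.698592 = 42.1 m.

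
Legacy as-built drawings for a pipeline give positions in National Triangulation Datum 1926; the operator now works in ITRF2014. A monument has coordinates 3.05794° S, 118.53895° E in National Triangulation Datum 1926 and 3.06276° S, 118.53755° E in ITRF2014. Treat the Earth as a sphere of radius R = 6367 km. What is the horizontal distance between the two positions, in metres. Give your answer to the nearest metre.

558 m

Δφ = -3.06276° − -3.05794° = -0.00482°; Δλ = 118.53755° − 118.53895° = -0.00140°.
1° along a meridian = πR/180 = 111125 m.
ΔN = Δφ × 111125 = -535.6 m; ΔE = Δλ × 111125 × cos(-3.05794°) = -0.00140 × 111125 × 0.998576 = -155.4 m.
Distance = √(ΔE² + ΔN²) = √((-155.4)² + (-535.6)²) = 557.7 m.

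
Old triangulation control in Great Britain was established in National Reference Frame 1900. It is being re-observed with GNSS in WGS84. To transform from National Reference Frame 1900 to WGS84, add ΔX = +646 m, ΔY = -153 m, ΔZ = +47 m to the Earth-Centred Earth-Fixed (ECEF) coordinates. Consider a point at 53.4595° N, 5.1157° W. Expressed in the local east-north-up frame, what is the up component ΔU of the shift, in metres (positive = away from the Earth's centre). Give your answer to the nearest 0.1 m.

At φ = 53.4595°, λ = -5.1157°: sin φ = 0.803436, cos φ = 0.595391, sin λ = -0.089167, cos λ = 0.996017.
ΔU = cos φ cos λ·ΔX + cos φ sin λ·ΔY + sin φ·ΔZ = (0.595391)(0.996017)(646) + (0.595391)(-0.089167)(-153) + (0.803436)(47) = 428.97 m.

ΔU = 429.0 m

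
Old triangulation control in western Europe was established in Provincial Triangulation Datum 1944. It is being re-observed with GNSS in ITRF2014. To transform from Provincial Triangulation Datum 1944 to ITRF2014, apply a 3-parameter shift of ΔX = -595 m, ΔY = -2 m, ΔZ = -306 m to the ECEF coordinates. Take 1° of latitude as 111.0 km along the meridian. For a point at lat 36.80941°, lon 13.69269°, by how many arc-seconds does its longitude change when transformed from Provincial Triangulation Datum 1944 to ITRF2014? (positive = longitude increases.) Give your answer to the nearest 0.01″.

Δλ = 5.63″

sin φ = 0.599155, cos φ = 0.800633, sin λ = 0.236714, cos λ = 0.971579.
East component: ΔE = −sin λ·ΔX + cos λ·ΔY = −(0.236714)(-595) + (0.971579)(-2) = 138.90 m.
1° of latitude spans 111000 m; at latitude φ, 1° of longitude spans that × cos φ = 88870.3 m, so Δλ = 138.90 / 88870.3 × 3600 = 5.627″.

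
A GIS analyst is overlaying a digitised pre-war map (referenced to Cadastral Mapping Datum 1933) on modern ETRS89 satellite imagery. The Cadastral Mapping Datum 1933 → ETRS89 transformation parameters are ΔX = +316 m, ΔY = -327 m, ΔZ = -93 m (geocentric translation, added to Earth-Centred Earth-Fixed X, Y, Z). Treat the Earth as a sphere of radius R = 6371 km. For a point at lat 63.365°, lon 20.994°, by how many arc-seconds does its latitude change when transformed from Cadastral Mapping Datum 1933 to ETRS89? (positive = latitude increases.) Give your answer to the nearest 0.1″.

sin φ = 0.893881, cos φ = 0.448305, sin λ = 0.358270, cos λ = 0.933618.
North component: ΔN = −sin φ cos λ·ΔX − sin φ sin λ·ΔY + cos φ·ΔZ = −(0.893881)(0.933618)(316) − (0.893881)(0.358270)(-327) + (0.448305)(-93) = -200.69 m.
1° of latitude spans πR/180 = 111195 m, so Δφ = -200.69 / 111195 × 3600 = -6.497″.

Δφ = -6.5″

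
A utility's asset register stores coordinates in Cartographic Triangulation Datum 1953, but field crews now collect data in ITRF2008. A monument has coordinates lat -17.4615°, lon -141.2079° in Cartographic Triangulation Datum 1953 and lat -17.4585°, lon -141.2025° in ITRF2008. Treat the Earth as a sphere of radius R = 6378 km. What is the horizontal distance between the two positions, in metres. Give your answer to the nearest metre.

664 m

Δφ = -17.4585° − -17.4615° = +0.0030°; Δλ = -141.2025° − -141.2079° = +0.0054°.
1° along a meridian = πR/180 = 111317 m.
ΔN = Δφ × 111317 = 334.0 m; ΔE = Δλ × 111317 × cos(-17.4615°) = +0.0054 × 111317 × 0.953919 = 573.4 m.
Distance = √(ΔE² + ΔN²) = √(573.4² + 334.0²) = 663.6 m.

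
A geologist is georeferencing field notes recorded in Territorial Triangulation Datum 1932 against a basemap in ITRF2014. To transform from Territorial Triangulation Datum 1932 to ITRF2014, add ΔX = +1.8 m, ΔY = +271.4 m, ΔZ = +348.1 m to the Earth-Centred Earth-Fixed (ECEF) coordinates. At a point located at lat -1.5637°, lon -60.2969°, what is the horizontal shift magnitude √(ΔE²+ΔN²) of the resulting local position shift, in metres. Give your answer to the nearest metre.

At φ = -1.5637°, λ = -60.2969°: sin φ = -0.027288, cos φ = 0.999628, sin λ = -0.868605, cos λ = 0.495506.
ΔE = −sin λ·ΔX + cos λ·ΔY = −(-0.868605)·(1.8) + (0.495506)·(271.4) = 136.04 m.
ΔN = −sin φ cos λ·ΔX − sin φ sin λ·ΔY + cos φ·ΔZ = −(-0.027288)(0.495506)(1.8) − (-0.027288)(-0.868605)(271.4) + (0.999628)(348.1) = 341.56 m.
Horizontal magnitude = √(ΔE² + ΔN²) = √(136.04² + 341.56²) = 367.66 m.

368 m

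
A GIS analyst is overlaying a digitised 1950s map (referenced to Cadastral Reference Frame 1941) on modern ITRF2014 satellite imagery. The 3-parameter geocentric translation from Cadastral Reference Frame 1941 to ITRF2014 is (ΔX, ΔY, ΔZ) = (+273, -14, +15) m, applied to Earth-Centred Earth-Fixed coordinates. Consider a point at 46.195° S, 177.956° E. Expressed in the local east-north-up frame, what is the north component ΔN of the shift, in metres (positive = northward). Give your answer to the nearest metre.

ΔN = -187 m

At φ = -46.195°, λ = 177.956°: sin φ = -0.721700, cos φ = 0.692206, sin λ = 0.035667, cos λ = -0.999364.
ΔN = −sin φ cos λ·ΔX − sin φ sin λ·ΔY + cos φ·ΔZ = −(-0.721700)(-0.999364)(273) − (-0.721700)(0.035667)(-14) + (0.692206)(15) = -186.88 m.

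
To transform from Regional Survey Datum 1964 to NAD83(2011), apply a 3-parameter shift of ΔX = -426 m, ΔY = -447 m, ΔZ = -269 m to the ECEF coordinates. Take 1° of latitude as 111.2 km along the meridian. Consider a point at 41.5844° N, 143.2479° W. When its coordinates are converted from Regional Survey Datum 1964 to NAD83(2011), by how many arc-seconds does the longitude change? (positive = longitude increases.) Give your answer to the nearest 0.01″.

sin φ = 0.663723, cos φ = 0.747979, sin λ = -0.598354, cos λ = -0.801232.
East component: ΔE = −sin λ·ΔX + cos λ·ΔY = −(-0.598354)(-426) + (-0.801232)(-447) = 103.25 m.
1° of latitude spans 111200 m; at latitude φ, 1° of longitude spans that × cos φ = 83175.2 m, so Δλ = 103.25 / 83175.2 × 3600 = 4.469″.

Δλ = 4.47″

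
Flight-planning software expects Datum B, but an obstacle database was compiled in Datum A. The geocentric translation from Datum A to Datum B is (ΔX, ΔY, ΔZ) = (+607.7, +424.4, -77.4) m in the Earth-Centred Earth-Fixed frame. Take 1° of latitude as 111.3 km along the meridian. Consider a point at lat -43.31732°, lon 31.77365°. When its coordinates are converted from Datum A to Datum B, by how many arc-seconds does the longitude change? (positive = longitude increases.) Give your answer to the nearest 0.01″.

sin φ = -0.686038, cos φ = 0.727565, sin λ = 0.526565, cos λ = 0.850135.
East component: ΔE = −sin λ·ΔX + cos λ·ΔY = −(0.526565)(607.7) + (0.850135)(424.4) = 40.80 m.
1° of latitude spans 111300 m; at latitude φ, 1° of longitude spans that × cos φ = 80978.0 m, so Δλ = 40.80 / 80978.0 × 3600 = 1.814″.

Δλ = 1.81″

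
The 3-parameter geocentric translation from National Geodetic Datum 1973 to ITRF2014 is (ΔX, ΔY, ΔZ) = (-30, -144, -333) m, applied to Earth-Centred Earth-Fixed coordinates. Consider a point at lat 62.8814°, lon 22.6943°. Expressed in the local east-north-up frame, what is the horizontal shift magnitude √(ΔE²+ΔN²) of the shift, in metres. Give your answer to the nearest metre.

144 m

The local east axis at (φ, λ) is (−sin λ, cos λ, 0), so ΔE = −sin(22.6943°)·(-30) + cos(22.6943°)·(-144) = -121.28 m.
The local north axis is (−sin φ cos λ, −sin φ sin λ, cos φ), giving ΔN = 24.635 + 49.450 − 151.793 = -77.71 m.
Horizontal magnitude = √(ΔE² + ΔN²) = √((-121.28)² + (-77.71)²) = 144.04 m.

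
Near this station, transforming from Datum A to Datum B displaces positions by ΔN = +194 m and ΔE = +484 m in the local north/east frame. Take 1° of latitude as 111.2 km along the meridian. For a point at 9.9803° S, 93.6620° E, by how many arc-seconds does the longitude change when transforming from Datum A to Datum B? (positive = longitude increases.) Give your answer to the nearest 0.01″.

At latitude -9.9803°, cos φ = 0.984867.
1° of longitude at this latitude = 111.2 × cos φ = 109.52 km, so Δλ = 484.0 / 109517.3 = 0.0044194° = 15.910″.

Δλ = 15.91″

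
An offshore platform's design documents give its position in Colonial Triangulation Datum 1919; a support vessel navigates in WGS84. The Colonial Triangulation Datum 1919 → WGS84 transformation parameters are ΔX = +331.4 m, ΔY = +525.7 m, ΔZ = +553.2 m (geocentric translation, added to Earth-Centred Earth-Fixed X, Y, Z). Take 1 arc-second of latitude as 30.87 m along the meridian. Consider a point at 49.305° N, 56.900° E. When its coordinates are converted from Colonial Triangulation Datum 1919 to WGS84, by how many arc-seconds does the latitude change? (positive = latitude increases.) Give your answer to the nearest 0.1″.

Δφ = -3.6″

sin φ = 0.758191, cos φ = 0.652032, sin λ = 0.837719, cos λ = 0.546102.
North component: ΔN = −sin φ cos λ·ΔX − sin φ sin λ·ΔY + cos φ·ΔZ = −(0.758191)(0.546102)(331.4) − (0.758191)(0.837719)(525.7) + (0.652032)(553.2) = -110.41 m.
1° of latitude spans 3600 × 30.87 = 111132 m, so Δφ = -110.41 / 111132 × 3600 = -3.577″.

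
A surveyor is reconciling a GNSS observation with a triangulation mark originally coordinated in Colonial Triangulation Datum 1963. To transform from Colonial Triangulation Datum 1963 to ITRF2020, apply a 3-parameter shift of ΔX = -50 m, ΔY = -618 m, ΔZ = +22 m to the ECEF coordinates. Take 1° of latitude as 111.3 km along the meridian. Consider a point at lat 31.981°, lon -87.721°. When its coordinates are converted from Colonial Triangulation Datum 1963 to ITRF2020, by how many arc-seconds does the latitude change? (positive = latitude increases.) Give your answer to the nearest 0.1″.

sin φ = 0.529638, cos φ = 0.848224, sin λ = -0.999209, cos λ = 0.039766.
North component: ΔN = −sin φ cos λ·ΔX − sin φ sin λ·ΔY + cos φ·ΔZ = −(0.529638)(0.039766)(-50) − (0.529638)(-0.999209)(-618) + (0.848224)(22) = -307.34 m.
1° of latitude spans 111300 m, so Δφ = -307.34 / 111300 × 3600 = -9.941″.

Δφ = -9.9″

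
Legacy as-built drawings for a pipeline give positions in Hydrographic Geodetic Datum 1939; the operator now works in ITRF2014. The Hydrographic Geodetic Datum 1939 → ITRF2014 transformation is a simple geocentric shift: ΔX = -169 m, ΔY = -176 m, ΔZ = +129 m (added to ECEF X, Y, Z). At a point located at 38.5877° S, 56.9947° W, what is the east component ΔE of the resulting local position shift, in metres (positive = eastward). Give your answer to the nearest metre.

ΔE = -238 m

The local east axis at (φ, λ) is (−sin λ, cos λ, 0), so ΔE = −sin(-56.9947°)·(-169) + cos(-56.9947°)·(-176) = -237.60 m.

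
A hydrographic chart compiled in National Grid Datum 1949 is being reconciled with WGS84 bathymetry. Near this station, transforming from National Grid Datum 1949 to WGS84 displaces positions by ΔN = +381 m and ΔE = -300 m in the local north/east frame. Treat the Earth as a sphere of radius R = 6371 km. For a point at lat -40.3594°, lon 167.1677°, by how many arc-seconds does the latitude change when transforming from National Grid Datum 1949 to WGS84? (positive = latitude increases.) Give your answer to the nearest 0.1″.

On a sphere of radius R, 1 rad of latitude = R, so Δφ = ΔN / R = 381.0 / 6371000 = 5.9802e-05 rad = 12.335″.

Δφ = 12.3″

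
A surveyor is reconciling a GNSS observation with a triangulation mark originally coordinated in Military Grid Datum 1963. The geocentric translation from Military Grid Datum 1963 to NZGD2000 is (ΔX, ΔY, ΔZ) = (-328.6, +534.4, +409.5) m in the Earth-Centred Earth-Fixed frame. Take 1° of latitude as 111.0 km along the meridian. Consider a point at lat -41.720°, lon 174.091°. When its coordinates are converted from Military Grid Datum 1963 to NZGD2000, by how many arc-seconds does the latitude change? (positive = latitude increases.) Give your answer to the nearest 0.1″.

Δφ = 18.2″

sin φ = -0.665491, cos φ = 0.746406, sin λ = 0.102949, cos λ = -0.994687.
North component: ΔN = −sin φ cos λ·ΔX − sin φ sin λ·ΔY + cos φ·ΔZ = −(-0.665491)(-0.994687)(-328.6) − (-0.665491)(0.102949)(534.4) + (0.746406)(409.5) = 559.78 m.
1° of latitude spans 111000 m, so Δφ = 559.78 / 111000 × 3600 = 18.155″.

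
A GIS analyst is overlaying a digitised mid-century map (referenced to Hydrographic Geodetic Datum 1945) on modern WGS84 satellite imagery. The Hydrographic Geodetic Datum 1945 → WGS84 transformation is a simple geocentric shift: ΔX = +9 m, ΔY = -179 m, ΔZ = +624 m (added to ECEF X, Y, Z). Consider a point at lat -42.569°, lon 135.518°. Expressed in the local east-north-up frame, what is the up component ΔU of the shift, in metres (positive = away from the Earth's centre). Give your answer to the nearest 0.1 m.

ΔU = -519.2 m

At φ = -42.569°, λ = 135.518°: sin φ = -0.676478, cos φ = 0.736463, sin λ = 0.700685, cos λ = -0.713471.
ΔU = cos φ cos λ·ΔX + cos φ sin λ·ΔY + sin φ·ΔZ = (0.736463)(-0.713471)(9) + (0.736463)(0.700685)(-179) + (-0.676478)(624) = -519.22 m.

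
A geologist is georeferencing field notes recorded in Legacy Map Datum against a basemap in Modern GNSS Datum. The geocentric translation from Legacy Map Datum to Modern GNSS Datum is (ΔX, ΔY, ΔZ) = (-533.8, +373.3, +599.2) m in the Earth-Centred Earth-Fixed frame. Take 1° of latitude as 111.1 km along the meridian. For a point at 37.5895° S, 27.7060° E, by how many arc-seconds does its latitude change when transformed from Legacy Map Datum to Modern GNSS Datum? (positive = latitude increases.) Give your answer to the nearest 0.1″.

sin φ = -0.610000, cos φ = 0.792401, sin λ = 0.464935, cos λ = 0.885345.
North component: ΔN = −sin φ cos λ·ΔX − sin φ sin λ·ΔY + cos φ·ΔZ = −(-0.610000)(0.885345)(-533.8) − (-0.610000)(0.464935)(373.3) + (0.792401)(599.2) = 292.39 m.
1° of latitude spans 111100 m, so Δφ = 292.39 / 111100 × 3600 = 9.475″.

Δφ = 9.5″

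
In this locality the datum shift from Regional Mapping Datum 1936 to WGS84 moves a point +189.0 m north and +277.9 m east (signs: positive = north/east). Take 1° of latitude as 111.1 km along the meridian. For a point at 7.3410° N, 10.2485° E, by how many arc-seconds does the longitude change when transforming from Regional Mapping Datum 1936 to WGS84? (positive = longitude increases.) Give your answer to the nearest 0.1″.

At latitude 7.3410°, cos φ = 0.991803.
1° of longitude at this latitude = 111.1 × cos φ = 110.19 km, so Δλ = 277.9 / 110189.3 = 0.0025220° = 9.079″.

Δλ = 9.1″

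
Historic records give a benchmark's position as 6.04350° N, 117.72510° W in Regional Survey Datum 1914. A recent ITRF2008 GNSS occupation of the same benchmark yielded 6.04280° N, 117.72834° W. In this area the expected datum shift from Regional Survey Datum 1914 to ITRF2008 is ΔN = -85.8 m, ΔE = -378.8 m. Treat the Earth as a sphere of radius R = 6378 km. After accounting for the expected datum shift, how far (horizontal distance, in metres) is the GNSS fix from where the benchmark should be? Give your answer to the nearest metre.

22 m

Observed coordinate differences: Δφ = -0.00070°, Δλ = -0.00324°.
Converting to metres (1° lat = 111317 m, cos φ = 0.994442): observed ΔN = -77.9 m, observed ΔE = -358.7 m.
Subtracting the expected shift leaves a residual of -77.9 − (-85.8) = 7.9 m north and -358.7 − (-378.8) = 20.1 m east.
Residual distance = √(7.9² + 20.1²) = 21.6 m.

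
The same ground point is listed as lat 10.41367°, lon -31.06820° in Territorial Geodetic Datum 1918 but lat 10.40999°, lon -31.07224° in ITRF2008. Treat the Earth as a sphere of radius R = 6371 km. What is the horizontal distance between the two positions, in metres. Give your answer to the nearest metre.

602 m

Δφ = 10.40999° − 10.41367° = -0.00368°; Δλ = -31.07224° − -31.06820° = -0.00404°.
1° along a meridian = πR/180 = 111195 m.
ΔN = Δφ × 111195 = -409.2 m; ΔE = Δλ × 111195 × cos(10.41367°) = -0.00404 × 111195 × 0.983528 = -441.8 m.
Distance = √(ΔE² + ΔN²) = √((-441.8)² + (-409.2)²) = 602.2 m.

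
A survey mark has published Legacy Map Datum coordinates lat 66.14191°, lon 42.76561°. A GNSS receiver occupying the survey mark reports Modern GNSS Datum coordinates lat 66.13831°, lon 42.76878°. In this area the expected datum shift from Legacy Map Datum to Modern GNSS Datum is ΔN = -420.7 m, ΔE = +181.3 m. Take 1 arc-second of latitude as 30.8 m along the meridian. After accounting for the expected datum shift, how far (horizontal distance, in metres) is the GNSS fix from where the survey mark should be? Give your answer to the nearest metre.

45 m

Observed coordinate differences: Δφ = -0.00360°, Δλ = +0.00317°.
Converting to metres (1° lat = 110880 m, cos φ = 0.404473): observed ΔN = -399.2 m, observed ΔE = 142.2 m.
Subtracting the expected shift leaves a residual of -399.2 − (-420.7) = 21.5 m north and 142.2 − (181.3) = -39.1 m east.
Residual distance = √(21.5² + (-39.1)²) = 44.7 m.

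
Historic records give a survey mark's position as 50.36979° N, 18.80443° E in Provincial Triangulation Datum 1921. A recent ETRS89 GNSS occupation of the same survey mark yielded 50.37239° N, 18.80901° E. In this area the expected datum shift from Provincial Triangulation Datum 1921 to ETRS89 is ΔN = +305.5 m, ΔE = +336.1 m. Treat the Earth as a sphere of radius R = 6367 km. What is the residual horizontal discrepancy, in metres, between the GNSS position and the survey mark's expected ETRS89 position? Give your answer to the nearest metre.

Observed coordinate differences: Δφ = +0.00260°, Δλ = +0.00458°.
Converting to metres (1° lat = 111125 m, cos φ = 0.637830): observed ΔN = 288.9 m, observed ΔE = 324.6 m.
Subtracting the expected shift leaves a residual of 288.9 − (305.5) = -16.6 m north and 324.6 − (336.1) = -11.5 m east.
Residual distance = √((-16.6)² + (-11.5)²) = 20.2 m.

20 m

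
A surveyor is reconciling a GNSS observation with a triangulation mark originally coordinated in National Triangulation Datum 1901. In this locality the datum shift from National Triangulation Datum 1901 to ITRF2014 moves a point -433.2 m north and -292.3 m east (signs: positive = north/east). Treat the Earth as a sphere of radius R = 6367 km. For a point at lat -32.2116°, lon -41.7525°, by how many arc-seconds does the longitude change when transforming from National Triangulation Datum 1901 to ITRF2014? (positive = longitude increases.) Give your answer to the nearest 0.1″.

Δλ = -11.2″

At latitude -32.2116°, cos φ = 0.846085.
One radian of longitude at latitude φ spans R cos φ, so Δλ = ΔE / (R cos φ) = -292.3 / (6367000 × 0.846085) = -5.4260e-05 rad = -11.192″.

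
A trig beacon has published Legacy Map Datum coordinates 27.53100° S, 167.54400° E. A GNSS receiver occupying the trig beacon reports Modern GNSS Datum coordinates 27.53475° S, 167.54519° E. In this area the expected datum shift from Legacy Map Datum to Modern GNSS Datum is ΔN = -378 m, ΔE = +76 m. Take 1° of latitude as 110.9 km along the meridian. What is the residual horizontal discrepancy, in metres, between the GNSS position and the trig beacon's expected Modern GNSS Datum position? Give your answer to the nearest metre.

Observed coordinate differences: Δφ = -0.00375°, Δλ = +0.00119°.
Converting to metres (1° lat = 110900 m, cos φ = 0.886761): observed ΔN = -415.9 m, observed ΔE = 117.0 m.
Subtracting the expected shift leaves a residual of -415.9 − (-378) = -37.9 m north and 117.0 − (76) = 41.0 m east.
Residual distance = √((-37.9)² + 41.0²) = 55.8 m.

56 m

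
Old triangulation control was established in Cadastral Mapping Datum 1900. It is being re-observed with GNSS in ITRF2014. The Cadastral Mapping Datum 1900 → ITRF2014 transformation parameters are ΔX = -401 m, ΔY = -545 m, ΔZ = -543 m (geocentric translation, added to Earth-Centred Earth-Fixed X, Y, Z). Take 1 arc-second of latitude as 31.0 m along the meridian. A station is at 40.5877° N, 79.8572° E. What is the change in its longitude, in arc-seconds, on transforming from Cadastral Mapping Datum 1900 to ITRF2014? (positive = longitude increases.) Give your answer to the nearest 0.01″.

Δλ = 12.69″

sin φ = 0.650611, cos φ = 0.759411, sin λ = 0.984372, cos λ = 0.176102.
East component: ΔE = −sin λ·ΔX + cos λ·ΔY = −(0.984372)(-401) + (0.176102)(-545) = 298.76 m.
1° of latitude spans 3600 × 31.00 = 111600 m; at latitude φ, 1° of longitude spans that × cos φ = 84750.3 m, so Δλ = 298.76 / 84750.3 × 3600 = 12.691″.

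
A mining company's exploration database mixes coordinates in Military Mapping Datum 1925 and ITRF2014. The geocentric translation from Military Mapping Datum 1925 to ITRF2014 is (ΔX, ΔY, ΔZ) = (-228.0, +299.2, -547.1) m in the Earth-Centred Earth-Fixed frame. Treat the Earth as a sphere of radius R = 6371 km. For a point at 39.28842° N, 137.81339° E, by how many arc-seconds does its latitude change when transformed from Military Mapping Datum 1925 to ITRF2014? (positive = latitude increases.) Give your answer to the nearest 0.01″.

sin φ = 0.633224, cos φ = 0.773968, sin λ = 0.671547, cos λ = -0.740962.
North component: ΔN = −sin φ cos λ·ΔX − sin φ sin λ·ΔY + cos φ·ΔZ = −(0.633224)(-0.740962)(-228.0) − (0.633224)(0.671547)(299.2) + (0.773968)(-547.1) = -657.65 m.
1° of latitude spans πR/180 = 111195 m, so Δφ = -657.65 / 111195 × 3600 = -21.292″.

Δφ = -21.29″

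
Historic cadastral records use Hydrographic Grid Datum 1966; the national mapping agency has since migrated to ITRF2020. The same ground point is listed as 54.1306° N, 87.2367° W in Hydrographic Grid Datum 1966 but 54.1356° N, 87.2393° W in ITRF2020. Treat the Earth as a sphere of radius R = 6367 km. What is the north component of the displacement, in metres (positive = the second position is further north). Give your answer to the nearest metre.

Δφ = 54.1356° − 54.1306° = +0.0050°; Δλ = -87.2393° − -87.2367° = -0.0026°.
1° along a meridian = πR/180 = 111125 m.
ΔN = Δφ × 111125 = 555.6 m; ΔE = Δλ × 111125 × cos(54.1306°) = -0.0026 × 111125 × 0.585940 = -169.3 m.

ΔN = 556 m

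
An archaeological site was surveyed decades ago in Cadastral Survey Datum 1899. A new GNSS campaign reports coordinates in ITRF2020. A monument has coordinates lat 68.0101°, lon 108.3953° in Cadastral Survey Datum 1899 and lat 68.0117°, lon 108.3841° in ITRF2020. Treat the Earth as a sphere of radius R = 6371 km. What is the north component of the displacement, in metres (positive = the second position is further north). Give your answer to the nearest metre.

ΔN = 178 m

Δφ = 68.0117° − 68.0101° = +0.0016°; Δλ = 108.3841° − 108.3953° = -0.0112°.
1° along a meridian = πR/180 = 111195 m.
ΔN = Δφ × 111195 = 177.9 m; ΔE = Δλ × 111195 × cos(68.0101°) = -0.0112 × 111195 × 0.374443 = -466.3 m.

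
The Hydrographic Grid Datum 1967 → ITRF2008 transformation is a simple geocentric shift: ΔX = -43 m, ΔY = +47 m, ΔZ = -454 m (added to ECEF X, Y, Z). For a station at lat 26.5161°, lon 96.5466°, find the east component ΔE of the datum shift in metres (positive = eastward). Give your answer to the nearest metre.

At φ = 26.5161°, λ = 96.5466°: sin φ = 0.446449, cos φ = 0.894809, sin λ = 0.993479, cos λ = -0.114011.
ΔE = −sin λ·ΔX + cos λ·ΔY = −(0.993479)·(-43) + (-0.114011)·(47) = 37.36 m.

ΔE = 37 m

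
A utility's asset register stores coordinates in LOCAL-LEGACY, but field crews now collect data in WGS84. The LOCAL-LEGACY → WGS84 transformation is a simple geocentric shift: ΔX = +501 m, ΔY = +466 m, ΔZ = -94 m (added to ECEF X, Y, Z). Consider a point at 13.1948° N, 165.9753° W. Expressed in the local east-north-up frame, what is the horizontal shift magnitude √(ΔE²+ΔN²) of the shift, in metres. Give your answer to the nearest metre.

At φ = 13.1948°, λ = -165.9753°: sin φ = 0.228263, cos φ = 0.973600, sin λ = -0.242340, cos λ = -0.970191.
ΔE = −sin λ·ΔX + cos λ·ΔY = −(-0.242340)·(501) + (-0.970191)·(466) = -330.70 m.
ΔN = −sin φ cos λ·ΔX − sin φ sin λ·ΔY + cos φ·ΔZ = −(0.228263)(-0.970191)(501) − (0.228263)(-0.242340)(466) + (0.973600)(-94) = 45.21 m.
Horizontal magnitude = √(ΔE² + ΔN²) = √((-330.70)² + 45.21²) = 333.77 m.

334 m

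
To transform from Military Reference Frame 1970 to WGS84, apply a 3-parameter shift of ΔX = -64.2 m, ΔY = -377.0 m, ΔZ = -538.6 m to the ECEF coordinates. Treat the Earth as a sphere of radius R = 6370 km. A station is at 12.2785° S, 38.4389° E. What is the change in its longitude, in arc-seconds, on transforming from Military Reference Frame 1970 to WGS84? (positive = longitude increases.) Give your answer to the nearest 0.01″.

sin φ = -0.212664, cos φ = 0.977125, sin λ = 0.621680, cos λ = 0.783272.
East component: ΔE = −sin λ·ΔX + cos λ·ΔY = −(0.621680)(-64.2) + (0.783272)(-377.0) = -255.38 m.
1° of latitude spans πR/180 = 111177 m; at latitude φ, 1° of longitude spans that × cos φ = 108634.3 m, so Δλ = -255.38 / 108634.3 × 3600 = -8.463″.

Δλ = -8.46″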